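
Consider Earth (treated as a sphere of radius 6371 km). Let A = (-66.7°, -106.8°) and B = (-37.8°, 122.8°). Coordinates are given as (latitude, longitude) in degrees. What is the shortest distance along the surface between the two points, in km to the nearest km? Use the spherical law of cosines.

In radians: φ₁ = -1.1641, φ₂ = -0.6597, Δλ = -130.400° = -2.2759 rad.
cos c = sin φ₁ sin φ₂ + cos φ₁ cos φ₂ cos Δλ = (-0.9184)(-0.6129) + (0.3955)(0.7902)(-0.6481) = 0.36036,
so c = arccos(0.36036) = 1.20215 rad.
Distance = R·c = 6371 × 1.2021 ≈ 7659 km.

7659 km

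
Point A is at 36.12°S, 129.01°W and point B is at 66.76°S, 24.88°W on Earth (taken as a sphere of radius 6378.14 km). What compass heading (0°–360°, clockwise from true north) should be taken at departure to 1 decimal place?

Δλ = 104.130° = 1.8174 rad.
y = sin Δλ · cos φ₂ = (0.9697)(0.3946) = 0.3826
x = cos φ₁ sin φ₂ − sin φ₁ cos φ₂ cos Δλ = (0.8078)(-0.9189) − (-0.5895)(0.3946)(-0.2441) = -0.7990
θ = atan2(y, x) = 154.41°, so the bearing is 154.4°.

154.4°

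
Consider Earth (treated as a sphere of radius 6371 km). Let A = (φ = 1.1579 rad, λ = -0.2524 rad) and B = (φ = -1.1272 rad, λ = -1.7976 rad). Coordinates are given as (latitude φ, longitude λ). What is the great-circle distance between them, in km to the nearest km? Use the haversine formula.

16165 km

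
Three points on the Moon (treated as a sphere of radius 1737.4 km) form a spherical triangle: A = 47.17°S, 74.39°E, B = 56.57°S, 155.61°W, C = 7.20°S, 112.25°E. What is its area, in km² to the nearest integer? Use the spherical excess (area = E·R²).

Side lengths (central angles): a = 1.4865, b = 0.8964, c = 1.1904 rad; semiperimeter s = 1.7867.
By l'Huilier's theorem, tan(E/4) = √[tan(s/2) tan((s−a)/2) tan((s−b)/2) tan((s−c)/2)], giving spherical excess E = 0.6580 rad.
Area = E·R² = 0.6580 × (1737.4)² ≈ 1986128 km².

1986128 km²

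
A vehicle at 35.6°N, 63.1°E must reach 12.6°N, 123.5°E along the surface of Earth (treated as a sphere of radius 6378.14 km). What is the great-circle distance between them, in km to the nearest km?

6539 km

In radians: φ₁ = 0.6213, φ₂ = 0.2199, Δλ = 60.400° = 1.0542 rad.
cos c = sin φ₁ sin φ₂ + cos φ₁ cos φ₂ cos Δλ = (0.5821)(0.2181) + (0.8131)(0.9759)(0.4939) = 0.51894,
so c = arccos(0.51894) = 1.02519 rad.
Distance = R·c = 6378.14 × 1.0252 ≈ 6539 km.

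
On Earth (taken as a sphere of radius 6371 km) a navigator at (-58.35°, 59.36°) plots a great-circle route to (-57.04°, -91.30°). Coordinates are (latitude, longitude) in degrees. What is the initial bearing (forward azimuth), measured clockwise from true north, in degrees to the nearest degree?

198°

Δλ = -150.660° = -2.6295 rad.
y = sin Δλ · cos φ₂ = (-0.4900)(0.5441) = -0.2666
x = cos φ₁ sin φ₂ − sin φ₁ cos φ₂ cos Δλ = (0.5247)(-0.8391) − (-0.8513)(0.5441)(-0.8717) = -0.8440
θ = atan2(y, x) = -162.47°; adding 360° gives 198°.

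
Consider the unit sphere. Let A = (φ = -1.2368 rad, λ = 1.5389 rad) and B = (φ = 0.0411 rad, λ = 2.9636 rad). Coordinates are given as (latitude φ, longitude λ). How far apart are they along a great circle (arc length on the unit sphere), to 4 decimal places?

1.5619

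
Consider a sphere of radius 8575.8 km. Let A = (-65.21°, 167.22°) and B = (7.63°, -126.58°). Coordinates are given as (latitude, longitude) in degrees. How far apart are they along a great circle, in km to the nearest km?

Let φ₁ = -1.1381 rad, φ₂ = 0.1332 rad, and Δλ = 1.1554 rad.
cos c = sin φ₁ sin φ₂ + cos φ₁ cos φ₂ cos Δλ = (-0.9079)(0.1328) + (0.4193)(0.9911)(0.4035) = 0.04717,
so c = arccos(0.04717) = 1.52361 rad.
Distance = R·c = 8575.8 × 1.5236 ≈ 13066 km.

13066 km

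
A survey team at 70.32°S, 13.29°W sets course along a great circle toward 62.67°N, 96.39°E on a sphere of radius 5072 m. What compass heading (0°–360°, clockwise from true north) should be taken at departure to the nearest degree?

70°

With φ₁ = -1.2273, φ₂ = 1.0938, Δλ = 1.9143 rad, the forward-azimuth formula gives
θ = atan2( sin Δλ cos φ₂ , cos φ₁ sin φ₂ − sin φ₁ cos φ₂ cos Δλ ) = atan2(0.4323, 0.1536) = 70.44°.
So the initial bearing is 70°.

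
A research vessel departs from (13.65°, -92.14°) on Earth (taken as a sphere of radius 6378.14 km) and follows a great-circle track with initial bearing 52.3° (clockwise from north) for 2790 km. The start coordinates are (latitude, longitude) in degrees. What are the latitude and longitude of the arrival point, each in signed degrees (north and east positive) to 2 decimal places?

Angular distance δ = d/R = 2790/6378.14 = 0.43743 rad; initial bearing θ = 0.9128 rad.
sin φ₂ = sin φ₁ cos δ + cos φ₁ sin δ cos θ = (0.2360)(0.9058) + (0.9718)(0.4236)(0.6115) = 0.4655, so φ₂ = 27.74°.
Δλ = atan2(sin θ sin δ cos φ₁, cos δ − sin φ₁ sin φ₂) = atan2(0.3257, 0.7960) = 22.254°.
λ₂ = -92.140° + 22.254° = -69.89°.

27.74°, -69.89°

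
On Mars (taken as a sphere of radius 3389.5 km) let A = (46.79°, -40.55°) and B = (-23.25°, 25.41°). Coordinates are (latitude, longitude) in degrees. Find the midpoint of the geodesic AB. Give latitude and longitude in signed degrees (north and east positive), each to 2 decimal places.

The central angle between A and B is δ = 1.6022 rad.
With f = 0.5, the slerp weights are sin((1−f)δ)/sin δ = 0.7185 and sin(fδ)/sin δ = 0.7185.
Weighted sum of the unit vectors: (0.7185)·(0.5202,-0.4451,0.7288) + (0.7185)·(0.8299,0.3942,-0.3947) = (0.9701, -0.0365, 0.2401).
Converting back: φ = atan2(z, √(x²+y²)) = 13.89°, λ = atan2(y, x) = -2.16°.

13.89°, -2.16°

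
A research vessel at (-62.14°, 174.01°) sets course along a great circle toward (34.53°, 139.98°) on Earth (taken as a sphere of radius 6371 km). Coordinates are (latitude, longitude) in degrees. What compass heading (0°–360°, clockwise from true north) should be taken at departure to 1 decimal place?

With φ₁ = -1.0845, φ₂ = 0.6027, Δλ = -0.5939 rad, the forward-azimuth formula gives
θ = atan2( sin Δλ cos φ₂ , cos φ₁ sin φ₂ − sin φ₁ cos φ₂ cos Δλ ) = atan2(-0.4610, 0.8685) = -27.96°.
Adding 360° brings this into [0°, 360°): 332.0°.

332.0°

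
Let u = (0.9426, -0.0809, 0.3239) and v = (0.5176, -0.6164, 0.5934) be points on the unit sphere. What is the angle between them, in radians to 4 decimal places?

u·v = 0.7300; |u| = 1.0000, |v| = 1.0000.
cos θ = (u·v)/(|u||v|) = 0.7300, so θ = 0.7525 rad.

0.7525 rad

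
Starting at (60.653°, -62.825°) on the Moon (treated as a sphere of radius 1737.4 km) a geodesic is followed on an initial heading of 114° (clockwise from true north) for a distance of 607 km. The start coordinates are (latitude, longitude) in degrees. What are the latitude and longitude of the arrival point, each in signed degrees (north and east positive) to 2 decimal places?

Angular distance δ = d/R = 607/1737.4 = 0.34937 rad; initial bearing θ = 1.9897 rad.
sin φ₂ = sin φ₁ cos δ + cos φ₁ sin δ cos θ = (0.8717)(0.9396) + (0.4901)(0.3423)(-0.4067) = 0.7508, so φ₂ = 48.66°.
Δλ = atan2(sin θ sin δ cos φ₁, cos δ − sin φ₁ sin φ₂) = atan2(0.1533, 0.2852) = 28.256°.
λ₂ = -62.825° + 28.256° = -34.57°.

48.66°, -34.57°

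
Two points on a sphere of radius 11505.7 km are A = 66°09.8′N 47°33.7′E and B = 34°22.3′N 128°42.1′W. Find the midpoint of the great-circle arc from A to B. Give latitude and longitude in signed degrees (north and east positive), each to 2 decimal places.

Central angle δ = 1.3862 rad. Interpolating on the sphere with fraction f = 0.5:
P = [sin((1−f)δ)·A + sin(fδ)·B] / sin δ = 0.6500·A + 0.6500·B in Cartesian coordinates,
giving P = (-0.1582, -0.2248, 0.9615), i.e. latitude 74.04°, longitude -125.13°.

74.04°, -125.13°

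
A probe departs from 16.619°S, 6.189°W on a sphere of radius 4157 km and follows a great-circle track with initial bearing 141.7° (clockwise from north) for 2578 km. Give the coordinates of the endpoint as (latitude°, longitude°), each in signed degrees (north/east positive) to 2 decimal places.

-42.05°, 22.83°

Angular distance δ = d/R = 2578/4157 = 0.62016 rad; initial bearing θ = 2.4731 rad.
sin φ₂ = sin φ₁ cos δ + cos φ₁ sin δ cos θ = (-0.2860)(0.8138) + (0.9582)(0.5812)(-0.7848) = -0.6698, so φ₂ = -42.05°.
Δλ = atan2(sin θ sin δ cos φ₁, cos δ − sin φ₁ sin φ₂) = atan2(0.3451, 0.6222) = 29.017°.
λ₂ = -6.189° + 29.017° = 22.83°.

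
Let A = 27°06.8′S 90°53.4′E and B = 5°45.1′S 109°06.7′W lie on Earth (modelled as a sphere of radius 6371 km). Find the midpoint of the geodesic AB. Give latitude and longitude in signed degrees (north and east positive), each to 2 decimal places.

Central angle δ = 2.4760 rad. Interpolating on the sphere with fraction f = 0.5:
P = [sin((1−f)δ)·A + sin(fδ)·B] / sin δ = 1.5305·A + 1.5305·B in Cartesian coordinates,
giving P = (-0.5197, -0.0767, -0.8509), i.e. latitude -58.31°, longitude -171.60°.

-58.31°, -171.60°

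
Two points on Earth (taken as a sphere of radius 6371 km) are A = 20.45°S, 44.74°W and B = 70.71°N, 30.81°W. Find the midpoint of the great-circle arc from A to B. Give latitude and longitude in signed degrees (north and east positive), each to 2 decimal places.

Central angle δ = 1.6001 rad. Interpolating on the sphere with fraction f = 0.5:
P = [sin((1−f)δ)·A + sin(fδ)·B] / sin δ = 0.7177·A + 0.7177·B in Cartesian coordinates,
giving P = (0.6813, -0.5948, 0.4267), i.e. latitude 25.26°, longitude -41.12°.

25.26°, -41.12°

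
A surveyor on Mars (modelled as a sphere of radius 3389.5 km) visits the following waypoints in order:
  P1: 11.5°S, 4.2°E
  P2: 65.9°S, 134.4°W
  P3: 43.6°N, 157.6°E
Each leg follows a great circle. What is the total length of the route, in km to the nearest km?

12898 km

Leg P1→P2: central angle 1.6892 rad, distance 5725.6 km.
Leg P2→P3: central angle 2.1162 rad, distance 7172.8 km.
Total: 5725.6 + 7172.8 ≈ 12898 km.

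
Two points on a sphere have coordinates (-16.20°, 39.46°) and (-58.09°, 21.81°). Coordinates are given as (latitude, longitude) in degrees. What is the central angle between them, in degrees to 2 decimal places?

43.90°

Let φ₁ = -0.2827 rad, φ₂ = -1.0139 rad, and Δλ = -0.3081 rad.
cos c = sin φ₁ sin φ₂ + cos φ₁ cos φ₂ cos Δλ = (-0.2790)(-0.8489) + (0.9603)(0.5286)(0.9529) = 0.72053,
so c = arccos(0.72053) = 0.76622 rad.
So the angular separation is 43.90°.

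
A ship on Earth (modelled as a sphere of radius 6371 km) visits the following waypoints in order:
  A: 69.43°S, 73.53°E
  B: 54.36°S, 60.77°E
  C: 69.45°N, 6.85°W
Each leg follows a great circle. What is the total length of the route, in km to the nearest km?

16594 km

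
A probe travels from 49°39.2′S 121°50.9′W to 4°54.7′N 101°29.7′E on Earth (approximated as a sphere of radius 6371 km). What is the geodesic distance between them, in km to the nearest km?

13599 km

In radians: φ₁ = -0.8666, φ₂ = 0.0857, Δλ = -136.657° = -2.3851 rad.
Haversine: a = sin²(Δφ/2) + cos φ₁ cos φ₂ sin²(Δλ/2) = 0.2101 + (0.6474)(0.9963)(0.8636) = 0.76718.
Central angle c = 2·arcsin(√a) = 2.13454 rad.
Distance = R·c = 6371 × 2.1345 ≈ 13599 km.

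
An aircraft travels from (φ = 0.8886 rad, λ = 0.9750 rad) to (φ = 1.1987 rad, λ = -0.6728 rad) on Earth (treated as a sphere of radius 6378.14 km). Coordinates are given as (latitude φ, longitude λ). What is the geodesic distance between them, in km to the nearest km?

In radians: φ₁ = 0.8886, φ₂ = 1.1987, Δλ = -94.412° = -1.6478 rad.
cos c = sin φ₁ sin φ₂ + cos φ₁ cos φ₂ cos Δλ = (0.7762)(0.9316) + (0.6305)(0.3636)(-0.0769) = 0.70544,
so c = arccos(0.70544) = 0.78775 rad.
Distance = R·c = 6378.14 × 0.7878 ≈ 5024 km.

5024 km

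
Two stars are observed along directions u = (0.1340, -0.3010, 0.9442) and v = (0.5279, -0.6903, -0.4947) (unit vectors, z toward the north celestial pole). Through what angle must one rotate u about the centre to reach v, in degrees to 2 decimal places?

100.87°

u·v = -0.1886; |u| = 1.0000, |v| = 1.0000.
cos θ = (u·v)/(|u||v|) = -0.1886, so θ = 100.87°.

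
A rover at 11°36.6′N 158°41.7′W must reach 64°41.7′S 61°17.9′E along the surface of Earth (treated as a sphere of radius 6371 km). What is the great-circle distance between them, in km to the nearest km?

13363 km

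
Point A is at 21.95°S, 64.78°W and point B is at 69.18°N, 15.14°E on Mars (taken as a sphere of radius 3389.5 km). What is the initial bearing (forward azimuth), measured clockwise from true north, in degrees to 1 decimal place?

Δλ = 79.920° = 1.3949 rad.
y = sin Δλ · cos φ₂ = (0.9846)(0.3554) = 0.3499
x = cos φ₁ sin φ₂ − sin φ₁ cos φ₂ cos Δλ = (0.9275)(0.9347) − (-0.3738)(0.3554)(0.1750) = 0.8902
θ = atan2(y, x) = 21.46°, so the bearing is 21.5°.

21.5°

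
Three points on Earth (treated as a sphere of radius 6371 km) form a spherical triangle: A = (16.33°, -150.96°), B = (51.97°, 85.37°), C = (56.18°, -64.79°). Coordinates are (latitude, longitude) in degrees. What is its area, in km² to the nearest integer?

42465711 km²

Side lengths (central angles): a = 1.2058, b = 1.2982, c = 1.6773 rad; semiperimeter s = 2.0906.
By l'Huilier's theorem, tan(E/4) = √[tan(s/2) tan((s−a)/2) tan((s−b)/2) tan((s−c)/2)], giving spherical excess E = 1.0462 rad.
Area = E·R² = 1.0462 × (6371)² ≈ 42465711 km².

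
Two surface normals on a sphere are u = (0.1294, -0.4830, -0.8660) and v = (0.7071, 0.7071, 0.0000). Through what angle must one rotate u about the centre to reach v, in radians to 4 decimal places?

1.8235 rad

u·v = -0.2500; |u| = 1.0000, |v| = 1.0000.
cos θ = (u·v)/(|u||v|) = -0.2500, so θ = 1.8235 rad.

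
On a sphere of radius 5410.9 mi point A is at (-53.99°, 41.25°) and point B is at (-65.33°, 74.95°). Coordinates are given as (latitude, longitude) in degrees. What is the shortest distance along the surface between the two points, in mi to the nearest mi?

1896 mi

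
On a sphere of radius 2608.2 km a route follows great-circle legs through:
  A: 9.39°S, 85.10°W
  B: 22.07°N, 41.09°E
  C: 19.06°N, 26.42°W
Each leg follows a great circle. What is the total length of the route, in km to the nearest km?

Leg A→B: central angle 2.2158 rad, distance 5779.1 km.
Leg B→C: central angle 1.0953 rad, distance 2856.8 km.
Total: 5779.1 + 2856.8 ≈ 8636 km.

8636 km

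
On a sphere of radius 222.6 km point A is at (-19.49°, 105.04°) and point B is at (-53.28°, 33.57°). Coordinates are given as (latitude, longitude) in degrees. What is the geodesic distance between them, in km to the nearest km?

247 km

In radians: φ₁ = -0.3402, φ₂ = -0.9299, Δλ = -71.470° = -1.2474 rad.
cos c = sin φ₁ sin φ₂ + cos φ₁ cos φ₂ cos Δλ = (-0.3336)(-0.8016) + (0.9427)(0.5979)(0.3178) = 0.44656,
so c = arccos(0.44656) = 1.10788 rad.
Distance = R·c = 222.6 × 1.1079 ≈ 247 km.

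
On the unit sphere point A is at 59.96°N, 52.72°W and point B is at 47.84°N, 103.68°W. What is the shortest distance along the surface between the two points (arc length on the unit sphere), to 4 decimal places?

Let φ₁ = 1.0465 rad, φ₂ = 0.8350 rad, and Δλ = -0.8894 rad.
cos c = sin φ₁ sin φ₂ + cos φ₁ cos φ₂ cos Δλ = (0.8657)(0.7413) + (0.5006)(0.6712)(0.6299) = 0.85334,
so c = arccos(0.85334) = 0.54844 rad.
On the unit sphere the arc length equals the central angle: 0.5484.

0.5484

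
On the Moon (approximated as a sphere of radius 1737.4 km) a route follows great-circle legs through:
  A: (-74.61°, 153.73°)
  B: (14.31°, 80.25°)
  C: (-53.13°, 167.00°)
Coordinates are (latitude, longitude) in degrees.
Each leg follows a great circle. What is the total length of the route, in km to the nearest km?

Leg A→B: central angle 1.7367 rad, distance 3017.4 km.
Leg B→C: central angle 1.7363 rad, distance 3016.7 km.
Total: 3017.4 + 3016.7 ≈ 6034 km.

6034 km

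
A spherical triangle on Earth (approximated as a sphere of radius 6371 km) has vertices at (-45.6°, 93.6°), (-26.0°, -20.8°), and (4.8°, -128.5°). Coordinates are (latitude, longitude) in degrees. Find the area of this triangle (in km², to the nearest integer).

Side lengths (central angles): a = 1.8849, b = 2.1860, c = 1.5173 rad; semiperimeter s = 2.7941.
By l'Huilier's theorem, tan(E/4) = √[tan(s/2) tan((s−a)/2) tan((s−b)/2) tan((s−c)/2)], giving spherical excess E = 2.7118 rad.
Area = E·R² = 2.7118 × (6371)² ≈ 110069667 km².

110069667 km²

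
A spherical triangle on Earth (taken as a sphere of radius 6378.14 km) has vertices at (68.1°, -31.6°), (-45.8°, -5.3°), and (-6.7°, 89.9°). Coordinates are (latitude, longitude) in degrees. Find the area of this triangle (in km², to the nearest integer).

101387245 km²

Side lengths (central angles): a = 1.5499, b = 1.8774, c = 2.0176 rad; semiperimeter s = 2.7224.
By l'Huilier's theorem, tan(E/4) = √[tan(s/2) tan((s−a)/2) tan((s−b)/2) tan((s−c)/2)], giving spherical excess E = 2.4923 rad.
Area = E·R² = 2.4923 × (6378.14)² ≈ 101387245 km².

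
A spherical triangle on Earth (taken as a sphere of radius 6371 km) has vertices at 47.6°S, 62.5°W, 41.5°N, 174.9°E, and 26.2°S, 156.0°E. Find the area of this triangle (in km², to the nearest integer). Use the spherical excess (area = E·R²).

76529936 km²

Side lengths (central angles): a = 1.2204, b = 1.7188, c = 2.4363 rad; semiperimeter s = 2.6878.
By l'Huilier's theorem, tan(E/4) = √[tan(s/2) tan((s−a)/2) tan((s−b)/2) tan((s−c)/2)], giving spherical excess E = 1.8855 rad.
Area = E·R² = 1.8855 × (6371)² ≈ 76529936 km².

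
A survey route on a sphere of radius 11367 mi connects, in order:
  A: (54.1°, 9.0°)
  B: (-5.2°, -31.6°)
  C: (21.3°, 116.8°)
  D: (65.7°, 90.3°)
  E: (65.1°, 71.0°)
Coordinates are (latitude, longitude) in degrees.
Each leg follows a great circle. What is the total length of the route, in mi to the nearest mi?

53432 mi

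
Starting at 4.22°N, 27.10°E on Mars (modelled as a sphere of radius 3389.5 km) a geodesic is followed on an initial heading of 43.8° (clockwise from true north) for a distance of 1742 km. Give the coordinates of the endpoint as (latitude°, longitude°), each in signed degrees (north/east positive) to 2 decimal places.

Angular distance δ = d/R = 1742/3389.5 = 0.51394 rad; initial bearing θ = 0.7645 rad.
sin φ₂ = sin φ₁ cos δ + cos φ₁ sin δ cos θ = (0.0736)(0.8708) + (0.9973)(0.4916)(0.7218) = 0.4179, so φ₂ = 24.70°.
Δλ = atan2(sin θ sin δ cos φ₁, cos δ − sin φ₁ sin φ₂) = atan2(0.3393, 0.8401) = 21.996°.
λ₂ = 27.100° + 21.996° = 49.10°.

24.70°, 49.10°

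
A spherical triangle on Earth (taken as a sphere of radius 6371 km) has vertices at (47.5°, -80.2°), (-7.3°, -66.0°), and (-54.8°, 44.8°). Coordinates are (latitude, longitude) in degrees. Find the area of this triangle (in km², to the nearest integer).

36061086 km²

Side lengths (central angles): a = 1.6702, b = 2.5425, c = 0.9813 rad; semiperimeter s = 2.5970.
By l'Huilier's theorem, tan(E/4) = √[tan(s/2) tan((s−a)/2) tan((s−b)/2) tan((s−c)/2)], giving spherical excess E = 0.8884 rad.
Area = E·R² = 0.8884 × (6371)² ≈ 36061086 km².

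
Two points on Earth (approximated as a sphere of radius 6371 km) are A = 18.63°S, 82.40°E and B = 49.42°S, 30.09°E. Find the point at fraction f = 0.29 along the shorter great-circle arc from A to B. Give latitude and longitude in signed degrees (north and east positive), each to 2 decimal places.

-29.59°, 71.15°

The central angle between A and B is δ = 0.9027 rad.
With f = 0.29, the slerp weights are sin((1−f)δ)/sin δ = 0.7617 and sin(fδ)/sin δ = 0.3297.
Weighted sum of the unit vectors: (0.7617)·(0.1253,0.9393,-0.3195) + (0.3297)·(0.5628,0.3261,-0.7595) = (0.2810, 0.8230, -0.4937).
Converting back: φ = atan2(z, √(x²+y²)) = -29.59°, λ = atan2(y, x) = 71.15°.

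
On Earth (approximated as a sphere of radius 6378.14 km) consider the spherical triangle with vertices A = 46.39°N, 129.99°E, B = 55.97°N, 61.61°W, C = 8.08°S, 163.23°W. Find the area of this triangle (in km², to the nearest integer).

54679926 km²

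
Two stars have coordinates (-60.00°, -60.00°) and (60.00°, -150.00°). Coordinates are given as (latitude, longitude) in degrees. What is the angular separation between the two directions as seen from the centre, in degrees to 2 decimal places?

Let φ₁ = -1.0472 rad, φ₂ = 1.0472 rad, and Δλ = -1.5708 rad.
Haversine: a = sin²(Δφ/2) + cos φ₁ cos φ₂ sin²(Δλ/2) = 0.7500 + (0.5000)(0.5000)(0.5000) = 0.87500.
Central angle c = 2·arcsin(√a) = 2.41886 rad.
So the angular separation is 138.59°.

138.59°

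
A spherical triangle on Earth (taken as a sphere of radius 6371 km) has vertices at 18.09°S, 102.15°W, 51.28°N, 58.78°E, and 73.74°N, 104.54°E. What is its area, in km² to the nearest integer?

34558425 km²

Side lengths (central angles): a = 0.5132, b = 2.1364, c = 2.5052 rad; semiperimeter s = 2.5773.
By l'Huilier's theorem, tan(E/4) = √[tan(s/2) tan((s−a)/2) tan((s−b)/2) tan((s−c)/2)], giving spherical excess E = 0.8514 rad.
Area = E·R² = 0.8514 × (6371)² ≈ 34558425 km².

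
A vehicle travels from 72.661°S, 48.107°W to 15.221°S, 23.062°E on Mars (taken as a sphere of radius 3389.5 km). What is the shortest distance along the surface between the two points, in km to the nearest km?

In radians: φ₁ = -1.2682, φ₂ = -0.2657, Δλ = 71.169° = 1.2421 rad.
cos c = sin φ₁ sin φ₂ + cos φ₁ cos φ₂ cos Δλ = (-0.9546)(-0.2625) + (0.2980)(0.9649)(0.3228) = 0.34343,
so c = arccos(0.34343) = 1.22023 rad.
Distance = R·c = 3389.5 × 1.2202 ≈ 4136 km.

4136 km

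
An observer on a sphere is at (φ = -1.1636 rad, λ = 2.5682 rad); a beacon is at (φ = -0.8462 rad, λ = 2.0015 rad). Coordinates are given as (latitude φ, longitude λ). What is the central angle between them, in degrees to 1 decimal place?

With latitudes φ₁ = -66.669°, φ₂ = -48.484° and longitude difference Δλ = -32.470°:
Haversine: a = sin²(Δφ/2) + cos φ₁ cos φ₂ sin²(Δλ/2) = 0.0250 + (0.3960)(0.6628)(0.0782) = 0.04549.
Central angle c = 2·arcsin(√a) = 0.42988 rad.
So the angular separation is 24.6°.

24.6°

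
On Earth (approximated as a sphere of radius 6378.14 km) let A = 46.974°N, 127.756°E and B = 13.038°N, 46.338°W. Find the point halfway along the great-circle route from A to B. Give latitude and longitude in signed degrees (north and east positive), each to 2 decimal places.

72.39°, -32.97°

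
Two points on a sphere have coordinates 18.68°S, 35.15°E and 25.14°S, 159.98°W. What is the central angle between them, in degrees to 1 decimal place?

133.8°

Let φ₁ = -0.3260 rad, φ₂ = -0.4388 rad, and Δλ = 2.8775 rad.
Haversine: a = sin²(Δφ/2) + cos φ₁ cos φ₂ sin²(Δλ/2) = 0.0032 + (0.9473)(0.9053)(0.9827) = 0.84590.
Central angle c = 2·arcsin(√a) = 2.33476 rad.
So the angular separation is 133.8°.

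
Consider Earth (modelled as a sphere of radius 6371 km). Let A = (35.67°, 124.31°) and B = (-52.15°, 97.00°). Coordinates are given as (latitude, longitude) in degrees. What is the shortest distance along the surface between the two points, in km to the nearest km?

Let φ₁ = 0.6226 rad, φ₂ = -0.9102 rad, and Δλ = -0.4766 rad.
cos c = sin φ₁ sin φ₂ + cos φ₁ cos φ₂ cos Δλ = (0.5831)(-0.7896) + (0.8124)(0.6136)(0.8885) = -0.01752,
so c = arccos(-0.01752) = 1.58832 rad.
Distance = R·c = 6371 × 1.5883 ≈ 10119 km.

10119 km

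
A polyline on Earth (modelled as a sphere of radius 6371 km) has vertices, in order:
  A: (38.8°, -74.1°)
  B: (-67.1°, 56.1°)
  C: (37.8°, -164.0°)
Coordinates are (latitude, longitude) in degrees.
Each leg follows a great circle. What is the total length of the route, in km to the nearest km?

31549 km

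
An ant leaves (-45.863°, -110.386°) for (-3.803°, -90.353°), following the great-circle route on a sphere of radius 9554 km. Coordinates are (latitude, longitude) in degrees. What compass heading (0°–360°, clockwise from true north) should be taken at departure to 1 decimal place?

28.6°

Δλ = 20.033° = 0.3496 rad.
y = sin Δλ · cos φ₂ = (0.3426)(0.9978) = 0.3418
x = cos φ₁ sin φ₂ − sin φ₁ cos φ₂ cos Δλ = (0.6964)(-0.0663) − (-0.7177)(0.9978)(0.9395) = 0.6266
θ = atan2(y, x) = 28.61°, so the bearing is 28.6°.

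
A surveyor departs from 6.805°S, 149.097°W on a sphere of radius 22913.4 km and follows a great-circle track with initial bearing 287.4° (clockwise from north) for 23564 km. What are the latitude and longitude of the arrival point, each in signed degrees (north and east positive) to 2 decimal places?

11.14°, 154.50°

Angular distance δ = d/R = 23564/22913.4 = 1.02839 rad; initial bearing θ = 5.0161 rad.
sin φ₂ = sin φ₁ cos δ + cos φ₁ sin δ cos θ = (-0.1185)(0.5162) + (0.9930)(0.8565)(0.2990) = 0.1932, so φ₂ = 11.14°.
Δλ = atan2(sin θ sin δ cos φ₁, cos δ − sin φ₁ sin φ₂) = atan2(-0.8115, 0.5391) = -56.405°.
λ₂ = -149.097° − 56.405° = -205.50° → 154.50° after wrapping to (−180°, 180°].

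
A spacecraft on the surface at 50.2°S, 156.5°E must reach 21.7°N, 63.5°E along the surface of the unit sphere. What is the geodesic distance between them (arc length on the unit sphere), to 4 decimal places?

1.8915

With latitudes φ₁ = -50.200°, φ₂ = 21.700° and longitude difference Δλ = -93.000°:
cos c = sin φ₁ sin φ₂ + cos φ₁ cos φ₂ cos Δλ = (-0.7683)(0.3697) + (0.6401)(0.9291)(-0.0523) = -0.31520,
so c = arccos(-0.31520) = 1.89146 rad.
On the unit sphere the arc length equals the central angle: 1.8915.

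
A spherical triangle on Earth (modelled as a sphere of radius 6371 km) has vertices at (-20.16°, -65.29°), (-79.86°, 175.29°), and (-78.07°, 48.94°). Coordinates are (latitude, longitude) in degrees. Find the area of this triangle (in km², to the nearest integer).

10679796 km²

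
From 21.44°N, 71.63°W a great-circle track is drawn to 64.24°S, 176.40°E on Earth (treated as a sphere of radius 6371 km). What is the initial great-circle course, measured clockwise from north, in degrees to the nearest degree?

Δλ = -111.970° = -1.9542 rad.
y = sin Δλ · cos φ₂ = (-0.9274)(0.4346) = -0.4030
x = cos φ₁ sin φ₂ − sin φ₁ cos φ₂ cos Δλ = (0.9308)(-0.9006) − (0.3655)(0.4346)(-0.3741) = -0.7789
θ = atan2(y, x) = -152.64°; adding 360° gives 207°.

207°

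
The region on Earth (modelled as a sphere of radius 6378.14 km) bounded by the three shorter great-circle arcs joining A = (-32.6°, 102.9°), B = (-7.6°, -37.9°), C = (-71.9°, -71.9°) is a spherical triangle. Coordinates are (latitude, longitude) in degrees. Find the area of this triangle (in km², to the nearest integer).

41510645 km²

Side lengths (central angles): a = 1.1799, b = 1.3166, c = 2.1845 rad; semiperimeter s = 2.3405.
By l'Huilier's theorem, tan(E/4) = √[tan(s/2) tan((s−a)/2) tan((s−b)/2) tan((s−c)/2)], giving spherical excess E = 1.0204 rad.
Area = E·R² = 1.0204 × (6378.14)² ≈ 41510645 km².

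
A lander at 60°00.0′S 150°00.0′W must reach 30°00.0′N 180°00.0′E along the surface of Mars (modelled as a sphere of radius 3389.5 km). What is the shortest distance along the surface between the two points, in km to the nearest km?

With latitudes φ₁ = -60.000°, φ₂ = 30.000° and longitude difference Δλ = -30.000°:
cos c = sin φ₁ sin φ₂ + cos φ₁ cos φ₂ cos Δλ = (-0.8660)(0.5000) + (0.5000)(0.8660)(0.8660) = -0.05801,
so c = arccos(-0.05801) = 1.62884 rad.
Distance = R·c = 3389.5 × 1.6288 ≈ 5521 km.

5521 km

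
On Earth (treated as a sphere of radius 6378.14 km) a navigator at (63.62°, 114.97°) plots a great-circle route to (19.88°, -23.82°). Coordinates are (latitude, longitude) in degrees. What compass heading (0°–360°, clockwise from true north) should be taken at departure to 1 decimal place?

With φ₁ = 1.1104, φ₂ = 0.3470, Δλ = -2.4223 rad, the forward-azimuth formula gives
θ = atan2( sin Δλ cos φ₂ , cos φ₁ sin φ₂ − sin φ₁ cos φ₂ cos Δλ ) = atan2(-0.6196, 0.7849) = -38.29°.
Adding 360° brings this into [0°, 360°): 321.7°.

321.7°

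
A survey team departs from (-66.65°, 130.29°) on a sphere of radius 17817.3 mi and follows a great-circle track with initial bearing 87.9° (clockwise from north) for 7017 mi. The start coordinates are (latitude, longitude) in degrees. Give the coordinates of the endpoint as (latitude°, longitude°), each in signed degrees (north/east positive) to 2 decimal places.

Angular distance δ = d/R = 7017/17817.3 = 0.39383 rad; initial bearing θ = 1.5341 rad.
sin φ₂ = sin φ₁ cos δ + cos φ₁ sin δ cos θ = (-0.9181)(0.9234) + (0.3963)(0.3837)(0.0366) = -0.8422, so φ₂ = -57.38°.
Δλ = atan2(sin θ sin δ cos φ₁, cos δ − sin φ₁ sin φ₂) = atan2(0.1520, 0.1502) = 45.342°.
λ₂ = 130.290° + 45.342° = 175.63°.

-57.38°, 175.63°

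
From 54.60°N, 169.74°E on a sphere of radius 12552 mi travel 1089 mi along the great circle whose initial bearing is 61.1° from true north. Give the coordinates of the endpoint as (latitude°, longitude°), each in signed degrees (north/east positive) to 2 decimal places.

56.75°, 177.69°

Angular distance δ = d/R = 1089/12552 = 0.08676 rad; initial bearing θ = 1.0664 rad.
sin φ₂ = sin φ₁ cos δ + cos φ₁ sin δ cos θ = (0.8151)(0.9962) + (0.5793)(0.0867)(0.4833) = 0.8363, so φ₂ = 56.75°.
Δλ = atan2(sin θ sin δ cos φ₁, cos δ − sin φ₁ sin φ₂) = atan2(0.0439, 0.3145) = 7.953°.
λ₂ = 169.740° + 7.953° = 177.69°.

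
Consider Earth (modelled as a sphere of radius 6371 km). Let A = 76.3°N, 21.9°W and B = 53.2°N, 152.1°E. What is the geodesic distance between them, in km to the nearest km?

5609 km

With latitudes φ₁ = 76.300°, φ₂ = 53.200° and longitude difference Δλ = 174.000°:
Haversine: a = sin²(Δφ/2) + cos φ₁ cos φ₂ sin²(Δλ/2) = 0.0401 + (0.2368)(0.5990)(0.9973) = 0.18157.
Central angle c = 2·arcsin(√a) = 0.88038 rad.
Distance = R·c = 6371 × 0.8804 ≈ 5609 km.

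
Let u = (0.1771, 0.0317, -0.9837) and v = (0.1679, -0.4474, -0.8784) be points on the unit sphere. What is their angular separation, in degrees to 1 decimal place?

u·v = 0.8796; |u| = 1.0000, |v| = 1.0000.
cos θ = (u·v)/(|u||v|) = 0.8796, so θ = 28.4°.

28.4°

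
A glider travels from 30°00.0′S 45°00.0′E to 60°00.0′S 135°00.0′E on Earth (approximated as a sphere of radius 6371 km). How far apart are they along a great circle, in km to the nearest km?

Let φ₁ = -0.5236 rad, φ₂ = -1.0472 rad, and Δλ = 1.5708 rad.
cos c = sin φ₁ sin φ₂ + cos φ₁ cos φ₂ cos Δλ = (-0.5000)(-0.8660) + (0.8660)(0.5000)(0.0000) = 0.43301,
so c = arccos(0.43301) = 1.12296 rad.
Distance = R·c = 6371 × 1.1230 ≈ 7154 km.

7154 km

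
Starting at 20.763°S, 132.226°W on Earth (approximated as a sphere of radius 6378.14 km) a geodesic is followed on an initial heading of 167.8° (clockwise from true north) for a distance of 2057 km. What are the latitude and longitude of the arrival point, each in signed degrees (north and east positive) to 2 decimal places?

Angular distance δ = d/R = 2057/6378.14 = 0.32251 rad; initial bearing θ = 2.9287 rad.
sin φ₂ = sin φ₁ cos δ + cos φ₁ sin δ cos θ = (-0.3545)(0.9484) + (0.9351)(0.3169)(-0.9774) = -0.6259, so φ₂ = -38.75°.
Δλ = atan2(sin θ sin δ cos φ₁, cos δ − sin φ₁ sin φ₂) = atan2(0.0626, 0.7266) = 4.927°.
λ₂ = -132.226° + 4.927° = -127.30°.

-38.75°, -127.30°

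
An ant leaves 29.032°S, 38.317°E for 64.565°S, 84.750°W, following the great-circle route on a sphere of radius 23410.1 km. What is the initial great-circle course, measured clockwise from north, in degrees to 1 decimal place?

With φ₁ = -0.5067, φ₂ = -1.1269, Δλ = -2.1479 rad, the forward-azimuth formula gives
θ = atan2( sin Δλ cos φ₂ , cos φ₁ sin φ₂ − sin φ₁ cos φ₂ cos Δλ ) = atan2(-0.3599, -0.9033) = -158.28°.
Adding 360° brings this into [0°, 360°): 201.7°.

201.7°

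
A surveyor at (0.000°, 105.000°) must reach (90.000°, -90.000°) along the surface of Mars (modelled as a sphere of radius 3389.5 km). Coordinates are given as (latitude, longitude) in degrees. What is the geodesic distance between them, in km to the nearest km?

5324 km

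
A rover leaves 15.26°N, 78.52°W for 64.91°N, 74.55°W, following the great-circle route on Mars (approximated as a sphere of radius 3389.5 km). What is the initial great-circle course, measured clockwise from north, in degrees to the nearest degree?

2°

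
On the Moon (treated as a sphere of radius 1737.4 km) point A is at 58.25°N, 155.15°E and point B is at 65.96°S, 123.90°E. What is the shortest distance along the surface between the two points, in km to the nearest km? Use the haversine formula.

Let φ₁ = 1.0167 rad, φ₂ = -1.1512 rad, and Δλ = -0.5454 rad.
Haversine: a = sin²(Δφ/2) + cos φ₁ cos φ₂ sin²(Δλ/2) = 0.7811 + (0.5262)(0.4074)(0.0725) = 0.79666.
Central angle c = 2·arcsin(√a) = 2.20599 rad.
Distance = R·c = 1737.4 × 2.2060 ≈ 3833 km.

3833 km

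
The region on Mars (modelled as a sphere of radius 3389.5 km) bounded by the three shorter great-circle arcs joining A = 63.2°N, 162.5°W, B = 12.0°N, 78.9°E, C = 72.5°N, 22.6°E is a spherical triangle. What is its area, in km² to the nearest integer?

6382900 km²

Side lengths (central angles): a = 1.2009, b = 0.7724, c = 1.5963 rad; semiperimeter s = 1.7848.
By l'Huilier's theorem, tan(E/4) = √[tan(s/2) tan((s−a)/2) tan((s−b)/2) tan((s−c)/2)], giving spherical excess E = 0.5556 rad.
Area = E·R² = 0.5556 × (3389.5)² ≈ 6382900 km².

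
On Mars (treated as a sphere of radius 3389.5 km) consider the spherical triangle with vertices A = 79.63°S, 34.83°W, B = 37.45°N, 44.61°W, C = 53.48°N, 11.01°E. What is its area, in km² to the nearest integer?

15113182 km²

Side lengths (central angles): a = 0.7145, b = 2.3687, c = 2.0458 rad; semiperimeter s = 2.5645.
By l'Huilier's theorem, tan(E/4) = √[tan(s/2) tan((s−a)/2) tan((s−b)/2) tan((s−c)/2)], giving spherical excess E = 1.3155 rad.
Area = E·R² = 1.3155 × (3389.5)² ≈ 15113182 km².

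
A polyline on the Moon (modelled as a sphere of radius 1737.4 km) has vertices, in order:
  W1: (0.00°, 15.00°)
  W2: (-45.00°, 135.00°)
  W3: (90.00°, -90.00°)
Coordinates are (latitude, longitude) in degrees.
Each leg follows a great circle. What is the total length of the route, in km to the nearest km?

7451 km

Leg W1→W2: central angle 1.9322 rad, distance 3356.9 km.
Leg W2→W3: central angle 2.3562 rad, distance 4093.7 km.
Total: 3356.9 + 4093.7 ≈ 7451 km.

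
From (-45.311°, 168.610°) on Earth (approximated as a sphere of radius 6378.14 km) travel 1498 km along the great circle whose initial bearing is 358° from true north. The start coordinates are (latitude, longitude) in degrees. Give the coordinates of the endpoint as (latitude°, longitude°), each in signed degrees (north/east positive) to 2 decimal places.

Angular distance δ = d/R = 1498/6378.14 = 0.23486 rad; initial bearing θ = 6.2483 rad.
sin φ₂ = sin φ₁ cos δ + cos φ₁ sin δ cos θ = (-0.7109)(0.9725) + (0.7033)(0.2327)(0.9994) = -0.5279, so φ₂ = -31.86°.
Δλ = atan2(sin θ sin δ cos φ₁, cos δ − sin φ₁ sin φ₂) = atan2(-0.0057, 0.5973) = -0.548°.
λ₂ = 168.610° − 0.548° = 168.06°.

-31.86°, 168.06°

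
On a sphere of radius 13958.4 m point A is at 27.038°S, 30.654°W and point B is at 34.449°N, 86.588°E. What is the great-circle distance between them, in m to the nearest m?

In radians: φ₁ = -0.4719, φ₂ = 0.6012, Δλ = 117.242° = 2.0463 rad.
cos c = sin φ₁ sin φ₂ + cos φ₁ cos φ₂ cos Δλ = (-0.4546)(0.5657) + (0.8907)(0.8246)(-0.4577) = -0.59336,
so c = arccos(-0.59336) = 2.20603 rad.
Distance = R·c = 13958.4 × 2.2060 ≈ 30793 m.

30793 m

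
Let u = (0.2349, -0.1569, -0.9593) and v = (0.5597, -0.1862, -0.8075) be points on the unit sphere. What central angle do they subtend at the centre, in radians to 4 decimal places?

0.3617 rad

u·v = 0.9353; |u| = 1.0000, |v| = 1.0000.
cos θ = (u·v)/(|u||v|) = 0.9353, so θ = 0.3617 rad.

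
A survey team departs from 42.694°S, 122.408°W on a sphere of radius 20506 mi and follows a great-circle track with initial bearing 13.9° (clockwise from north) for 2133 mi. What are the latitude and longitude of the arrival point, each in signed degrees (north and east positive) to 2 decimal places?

-36.89°, -120.62°

Angular distance δ = d/R = 2133/20506 = 0.10402 rad; initial bearing θ = 0.2426 rad.
sin φ₂ = sin φ₁ cos δ + cos φ₁ sin δ cos θ = (-0.6781)(0.9946) + (0.7350)(0.1038)(0.9707) = -0.6003, so φ₂ = -36.89°.
Δλ = atan2(sin θ sin δ cos φ₁, cos δ − sin φ₁ sin φ₂) = atan2(0.0183, 0.5875) = 1.787°.
λ₂ = -122.408° + 1.787° = -120.62°.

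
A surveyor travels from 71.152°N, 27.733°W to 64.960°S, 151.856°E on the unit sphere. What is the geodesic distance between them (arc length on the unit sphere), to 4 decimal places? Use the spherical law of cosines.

With latitudes φ₁ = 71.152°, φ₂ = -64.960° and longitude difference Δλ = 179.589°:
cos c = sin φ₁ sin φ₂ + cos φ₁ cos φ₂ cos Δλ = (0.9464)(-0.9060) + (0.3231)(0.4233)(-1.0000) = -0.99416,
so c = arccos(-0.99416) = 3.03349 rad.
On the unit sphere the arc length equals the central angle: 3.0335.

3.0335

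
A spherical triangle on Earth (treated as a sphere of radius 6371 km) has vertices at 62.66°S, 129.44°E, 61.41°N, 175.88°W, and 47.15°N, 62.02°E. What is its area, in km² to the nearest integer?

92841410 km²

Side lengths (central angles): a = 1.0806, b = 2.1309, c = 2.2822 rad; semiperimeter s = 2.7469.
By l'Huilier's theorem, tan(E/4) = √[tan(s/2) tan((s−a)/2) tan((s−b)/2) tan((s−c)/2)], giving spherical excess E = 2.2873 rad.
Area = E·R² = 2.2873 × (6371)² ≈ 92841410 km².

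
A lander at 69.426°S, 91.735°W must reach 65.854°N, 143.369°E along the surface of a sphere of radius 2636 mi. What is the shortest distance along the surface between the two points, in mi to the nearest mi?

7337 mi

With latitudes φ₁ = -69.426°, φ₂ = 65.854° and longitude difference Δλ = -124.896°:
cos c = sin φ₁ sin φ₂ + cos φ₁ cos φ₂ cos Δλ = (-0.9362)(0.9125) + (0.3514)(0.4091)(-0.5721) = -0.93654,
so c = arccos(-0.93654) = 2.78344 rad.
Distance = R·c = 2636 × 2.7834 ≈ 7337 mi.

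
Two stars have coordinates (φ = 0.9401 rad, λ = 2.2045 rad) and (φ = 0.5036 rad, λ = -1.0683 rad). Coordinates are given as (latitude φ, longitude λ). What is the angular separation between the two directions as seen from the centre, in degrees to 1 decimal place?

97.0°

With latitudes φ₁ = 53.864°, φ₂ = 28.854° and longitude difference Δλ = 172.482°:
Haversine: a = sin²(Δφ/2) + cos φ₁ cos φ₂ sin²(Δλ/2) = 0.0469 + (0.5897)(0.8759)(0.9957) = 0.56116.
Central angle c = 2·arcsin(√a) = 1.69342 rad.
So the angular separation is 97.0°.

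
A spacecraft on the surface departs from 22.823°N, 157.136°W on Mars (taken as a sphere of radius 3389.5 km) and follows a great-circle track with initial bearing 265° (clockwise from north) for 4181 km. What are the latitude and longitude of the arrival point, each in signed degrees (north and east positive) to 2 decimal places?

Angular distance δ = d/R = 4181/3389.5 = 1.23352 rad; initial bearing θ = 4.6251 rad.
sin φ₂ = sin φ₁ cos δ + cos φ₁ sin δ cos θ = (0.3879)(0.3309) + (0.9217)(0.9437)(-0.0872) = 0.0526, so φ₂ = 3.01°.
Δλ = atan2(sin θ sin δ cos φ₁, cos δ − sin φ₁ sin φ₂) = atan2(-0.8665, 0.3105) = -70.283°.
λ₂ = -157.136° − 70.283° = -227.42° → 132.58° after wrapping to (−180°, 180°].

3.01°, 132.58°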